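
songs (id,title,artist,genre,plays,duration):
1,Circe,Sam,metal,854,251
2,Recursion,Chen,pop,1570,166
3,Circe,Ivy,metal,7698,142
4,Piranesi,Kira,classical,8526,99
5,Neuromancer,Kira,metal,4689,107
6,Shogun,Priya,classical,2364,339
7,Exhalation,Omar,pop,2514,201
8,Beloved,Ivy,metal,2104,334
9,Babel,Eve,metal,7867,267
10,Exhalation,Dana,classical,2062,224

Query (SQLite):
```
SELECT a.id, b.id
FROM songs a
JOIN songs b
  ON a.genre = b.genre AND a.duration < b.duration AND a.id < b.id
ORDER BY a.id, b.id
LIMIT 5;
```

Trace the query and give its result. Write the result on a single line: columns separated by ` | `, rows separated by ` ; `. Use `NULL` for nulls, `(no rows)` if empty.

Pairs (a,b) with same genre, a.duration < b.duration, a.id < b.id.
genre groups: classical:{4,6,10} metal:{1,3,5,8,9} pop:{2,7}
Ordered by (a.id, b.id); first 5.

1 | 8 ; 1 | 9 ; 2 | 7 ; 3 | 8 ; 3 | 9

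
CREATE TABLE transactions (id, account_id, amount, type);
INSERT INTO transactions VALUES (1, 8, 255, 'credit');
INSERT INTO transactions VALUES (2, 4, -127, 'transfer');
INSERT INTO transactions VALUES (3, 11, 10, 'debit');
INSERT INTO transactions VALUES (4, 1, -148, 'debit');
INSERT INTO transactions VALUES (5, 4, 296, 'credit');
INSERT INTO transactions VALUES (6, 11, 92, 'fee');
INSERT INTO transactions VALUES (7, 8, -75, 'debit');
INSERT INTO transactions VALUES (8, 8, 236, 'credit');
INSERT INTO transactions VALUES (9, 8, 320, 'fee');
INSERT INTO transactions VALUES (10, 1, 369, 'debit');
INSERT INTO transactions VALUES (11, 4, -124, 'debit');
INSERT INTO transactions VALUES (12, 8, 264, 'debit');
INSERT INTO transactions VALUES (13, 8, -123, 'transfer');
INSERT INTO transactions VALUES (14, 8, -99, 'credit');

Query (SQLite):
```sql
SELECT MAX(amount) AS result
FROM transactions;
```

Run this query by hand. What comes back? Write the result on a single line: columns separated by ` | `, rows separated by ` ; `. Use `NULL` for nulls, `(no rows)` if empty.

All amount values: [255, -127, 10, -148, 296, 92, -75, 236, 320, 369, -124, 264, -123, -99].
MAX of non-NULL values = 369.

369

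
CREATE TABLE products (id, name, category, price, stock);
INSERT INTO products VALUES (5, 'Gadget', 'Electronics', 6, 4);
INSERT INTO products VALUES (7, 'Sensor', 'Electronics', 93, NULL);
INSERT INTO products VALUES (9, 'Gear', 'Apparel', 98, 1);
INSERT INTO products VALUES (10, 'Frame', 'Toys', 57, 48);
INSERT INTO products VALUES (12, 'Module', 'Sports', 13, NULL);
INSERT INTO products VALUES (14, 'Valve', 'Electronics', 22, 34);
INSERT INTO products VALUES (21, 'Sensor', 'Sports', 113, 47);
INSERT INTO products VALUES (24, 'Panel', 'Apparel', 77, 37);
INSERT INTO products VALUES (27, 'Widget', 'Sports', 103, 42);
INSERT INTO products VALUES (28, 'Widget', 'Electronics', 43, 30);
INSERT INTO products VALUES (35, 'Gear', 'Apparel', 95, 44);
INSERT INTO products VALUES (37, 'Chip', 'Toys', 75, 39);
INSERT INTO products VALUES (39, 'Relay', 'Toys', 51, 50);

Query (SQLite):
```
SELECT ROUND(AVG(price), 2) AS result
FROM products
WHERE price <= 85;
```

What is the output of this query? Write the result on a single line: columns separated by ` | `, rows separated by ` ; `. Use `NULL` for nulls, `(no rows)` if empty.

43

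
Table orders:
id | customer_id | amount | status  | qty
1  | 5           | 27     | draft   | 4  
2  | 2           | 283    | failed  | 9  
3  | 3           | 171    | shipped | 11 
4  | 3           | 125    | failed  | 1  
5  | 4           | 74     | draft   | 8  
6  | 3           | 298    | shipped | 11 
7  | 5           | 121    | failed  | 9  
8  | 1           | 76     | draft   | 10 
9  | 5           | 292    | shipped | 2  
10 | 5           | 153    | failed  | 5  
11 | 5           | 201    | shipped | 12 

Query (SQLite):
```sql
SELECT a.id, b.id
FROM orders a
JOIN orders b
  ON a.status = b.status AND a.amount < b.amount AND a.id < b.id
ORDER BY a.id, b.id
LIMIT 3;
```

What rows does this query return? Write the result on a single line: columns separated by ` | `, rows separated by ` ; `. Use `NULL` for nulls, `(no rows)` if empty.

Pairs (a,b) with same status, a.amount < b.amount, a.id < b.id.
status groups: draft:{1,5,8} failed:{2,4,7,10} shipped:{3,6,9,11}
Ordered by (a.id, b.id); first 3.

1 | 5 ; 1 | 8 ; 3 | 6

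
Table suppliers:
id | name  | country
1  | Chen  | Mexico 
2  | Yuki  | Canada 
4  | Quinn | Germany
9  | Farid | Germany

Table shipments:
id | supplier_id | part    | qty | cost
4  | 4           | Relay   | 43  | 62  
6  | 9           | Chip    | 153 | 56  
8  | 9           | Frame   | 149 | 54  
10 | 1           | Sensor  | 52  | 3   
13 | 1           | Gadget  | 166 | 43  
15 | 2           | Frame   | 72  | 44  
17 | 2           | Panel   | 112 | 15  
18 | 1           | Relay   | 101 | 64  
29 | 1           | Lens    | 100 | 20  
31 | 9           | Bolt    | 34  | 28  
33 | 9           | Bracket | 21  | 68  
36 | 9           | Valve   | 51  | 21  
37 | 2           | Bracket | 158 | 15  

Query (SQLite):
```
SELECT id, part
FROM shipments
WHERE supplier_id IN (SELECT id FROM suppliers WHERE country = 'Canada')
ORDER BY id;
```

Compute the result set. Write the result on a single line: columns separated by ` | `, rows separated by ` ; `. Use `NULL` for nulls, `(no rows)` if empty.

15 | Frame ; 17 | Panel ; 37 | Bracket

Inner query: suppliers.id where country = 'Canada'.
Outer: keep shipments rows whose supplier_id is in that set.
Inner query → {2}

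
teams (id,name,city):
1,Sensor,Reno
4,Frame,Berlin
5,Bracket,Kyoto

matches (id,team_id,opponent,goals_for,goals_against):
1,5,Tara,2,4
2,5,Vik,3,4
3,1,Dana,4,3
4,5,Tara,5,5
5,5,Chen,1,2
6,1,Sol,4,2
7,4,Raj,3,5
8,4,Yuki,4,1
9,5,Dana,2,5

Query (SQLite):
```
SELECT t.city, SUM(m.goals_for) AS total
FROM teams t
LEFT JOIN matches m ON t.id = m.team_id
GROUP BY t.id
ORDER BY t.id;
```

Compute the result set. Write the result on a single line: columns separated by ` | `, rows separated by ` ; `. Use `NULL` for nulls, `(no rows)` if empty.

LEFT JOIN keeps every teams row; unmatched ones get NULL for matches columns.
Group by teams.id and compute SUM(m.goals_for). SUM over an all-NULL group is NULL.
  1: ids {3, 6} → SUM(m.goals_for)=8
  4: ids {7, 8} → SUM(m.goals_for)=7
  5: ids {1, 2, 4, 5, 9} → SUM(m.goals_for)=13

Reno | 8 ; Berlin | 7 ; Kyoto | 13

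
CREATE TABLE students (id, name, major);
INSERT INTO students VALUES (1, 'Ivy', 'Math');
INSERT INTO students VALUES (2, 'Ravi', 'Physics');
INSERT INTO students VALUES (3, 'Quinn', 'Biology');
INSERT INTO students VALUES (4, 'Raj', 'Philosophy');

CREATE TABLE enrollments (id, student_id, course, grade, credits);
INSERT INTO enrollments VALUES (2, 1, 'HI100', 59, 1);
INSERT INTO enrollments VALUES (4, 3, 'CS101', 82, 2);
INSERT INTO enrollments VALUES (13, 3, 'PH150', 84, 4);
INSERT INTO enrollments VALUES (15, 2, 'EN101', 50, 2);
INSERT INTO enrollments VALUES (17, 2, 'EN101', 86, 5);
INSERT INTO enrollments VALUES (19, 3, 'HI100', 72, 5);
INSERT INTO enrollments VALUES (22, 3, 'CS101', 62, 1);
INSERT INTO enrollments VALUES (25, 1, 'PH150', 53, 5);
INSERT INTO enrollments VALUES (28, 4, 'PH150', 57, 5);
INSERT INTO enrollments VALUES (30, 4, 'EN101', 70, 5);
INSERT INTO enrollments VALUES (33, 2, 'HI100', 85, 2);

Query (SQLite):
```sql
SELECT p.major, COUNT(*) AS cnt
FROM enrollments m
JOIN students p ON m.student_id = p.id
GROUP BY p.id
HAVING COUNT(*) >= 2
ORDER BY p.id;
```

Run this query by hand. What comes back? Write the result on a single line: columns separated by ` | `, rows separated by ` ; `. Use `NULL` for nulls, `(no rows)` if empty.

Join each enrollments row to its students via student_id.
Group joined rows by students.id; compute COUNT(*) per group.
HAVING: keep groups with count ≥ 2.
  1: ids {2, 25} → COUNT(*)=2
  2: ids {15, 17, 33} → COUNT(*)=3
  3: ids {4, 13, 19, 22} → COUNT(*)=4
  4: ids {28, 30} → COUNT(*)=2

Math | 2 ; Physics | 3 ; Biology | 4 ; Philosophy | 2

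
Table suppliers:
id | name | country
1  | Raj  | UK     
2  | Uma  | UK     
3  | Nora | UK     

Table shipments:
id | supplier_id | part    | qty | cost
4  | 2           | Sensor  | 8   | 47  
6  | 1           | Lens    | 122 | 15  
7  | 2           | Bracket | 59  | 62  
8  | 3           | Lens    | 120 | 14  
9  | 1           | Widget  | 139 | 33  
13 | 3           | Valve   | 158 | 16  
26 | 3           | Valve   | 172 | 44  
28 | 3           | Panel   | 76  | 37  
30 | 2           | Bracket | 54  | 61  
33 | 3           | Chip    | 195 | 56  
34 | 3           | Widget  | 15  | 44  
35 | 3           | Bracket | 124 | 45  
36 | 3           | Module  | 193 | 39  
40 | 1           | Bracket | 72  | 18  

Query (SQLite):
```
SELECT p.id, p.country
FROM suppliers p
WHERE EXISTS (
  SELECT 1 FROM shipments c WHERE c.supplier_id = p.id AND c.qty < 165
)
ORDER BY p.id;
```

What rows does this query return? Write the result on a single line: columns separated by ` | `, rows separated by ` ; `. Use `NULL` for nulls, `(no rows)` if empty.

For each suppliers row, check whether any shipments with matching supplier_id has qty < 165.
Keep rows where that is true.

1 | UK ; 2 | UK ; 3 | UK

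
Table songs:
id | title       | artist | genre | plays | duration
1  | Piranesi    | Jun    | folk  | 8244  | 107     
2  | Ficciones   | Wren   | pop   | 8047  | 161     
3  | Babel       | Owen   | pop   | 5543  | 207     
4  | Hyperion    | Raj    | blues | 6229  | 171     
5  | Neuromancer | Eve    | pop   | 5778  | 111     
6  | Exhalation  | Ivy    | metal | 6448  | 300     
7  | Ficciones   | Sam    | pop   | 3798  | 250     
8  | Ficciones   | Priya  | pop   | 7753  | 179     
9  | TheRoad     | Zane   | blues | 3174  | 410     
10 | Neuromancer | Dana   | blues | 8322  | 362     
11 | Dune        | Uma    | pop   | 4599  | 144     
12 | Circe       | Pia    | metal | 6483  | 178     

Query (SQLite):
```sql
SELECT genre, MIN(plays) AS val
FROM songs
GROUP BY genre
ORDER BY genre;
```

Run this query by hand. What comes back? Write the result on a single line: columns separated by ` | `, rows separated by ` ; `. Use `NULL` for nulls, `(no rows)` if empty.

Partition songs by genre; compute MIN(plays) within each group.
  blues: ids {4, 9, 10} → MIN(plays)=3174
  folk: ids {1} → MIN(plays)=8244
  metal: ids {6, 12} → MIN(plays)=6448
  pop: ids {2, 3, 5, 7, 8, 11} → MIN(plays)=3798

blues | 3174 ; folk | 8244 ; metal | 6448 ; pop | 3798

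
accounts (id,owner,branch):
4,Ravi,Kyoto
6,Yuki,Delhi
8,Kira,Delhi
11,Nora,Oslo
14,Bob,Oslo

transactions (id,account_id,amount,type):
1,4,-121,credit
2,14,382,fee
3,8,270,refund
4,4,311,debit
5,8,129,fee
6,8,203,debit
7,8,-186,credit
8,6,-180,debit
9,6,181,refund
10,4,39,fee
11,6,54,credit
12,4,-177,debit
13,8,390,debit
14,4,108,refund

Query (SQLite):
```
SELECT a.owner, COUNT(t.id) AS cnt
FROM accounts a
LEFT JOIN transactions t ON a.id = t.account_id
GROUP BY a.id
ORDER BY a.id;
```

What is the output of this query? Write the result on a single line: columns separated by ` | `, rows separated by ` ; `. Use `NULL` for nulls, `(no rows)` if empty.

LEFT JOIN keeps every accounts row; unmatched ones get NULL for transactions columns.
Group by accounts.id and compute COUNT(t.id). COUNT(col) of an all-NULL group is 0.
  4: ids {1, 4, 10, 12, 14} → COUNT(t.id)=5
  6: ids {8, 9, 11} → COUNT(t.id)=3
  8: ids {3, 5, 6, 7, 13} → COUNT(t.id)=5
  11: ids {—} → COUNT(t.id)=0
  14: ids {2} → COUNT(t.id)=1

Ravi | 5 ; Yuki | 3 ; Kira | 5 ; Nora | 0 ; Bob | 1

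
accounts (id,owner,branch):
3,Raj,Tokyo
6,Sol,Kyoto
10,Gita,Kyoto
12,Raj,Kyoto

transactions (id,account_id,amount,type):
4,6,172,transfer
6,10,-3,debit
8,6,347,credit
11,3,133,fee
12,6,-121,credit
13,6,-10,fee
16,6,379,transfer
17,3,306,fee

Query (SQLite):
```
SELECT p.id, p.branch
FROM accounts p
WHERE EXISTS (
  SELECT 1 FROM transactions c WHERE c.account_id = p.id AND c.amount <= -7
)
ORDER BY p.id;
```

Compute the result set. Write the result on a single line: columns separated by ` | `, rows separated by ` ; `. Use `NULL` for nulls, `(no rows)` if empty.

6 | Kyoto

For each accounts row, check whether any transactions with matching account_id has amount <= -7.
Keep rows where that is true.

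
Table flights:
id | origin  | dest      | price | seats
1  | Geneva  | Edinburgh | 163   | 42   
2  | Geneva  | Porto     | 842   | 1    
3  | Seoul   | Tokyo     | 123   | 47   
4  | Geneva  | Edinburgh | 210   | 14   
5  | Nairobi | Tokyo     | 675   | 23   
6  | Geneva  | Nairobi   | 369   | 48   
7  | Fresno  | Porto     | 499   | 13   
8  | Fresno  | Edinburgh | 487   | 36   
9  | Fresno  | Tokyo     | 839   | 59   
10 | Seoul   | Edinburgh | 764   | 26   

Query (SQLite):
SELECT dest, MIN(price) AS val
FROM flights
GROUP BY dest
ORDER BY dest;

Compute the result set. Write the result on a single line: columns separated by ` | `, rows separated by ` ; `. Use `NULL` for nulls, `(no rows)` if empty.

Edinburgh | 163 ; Nairobi | 369 ; Porto | 499 ; Tokyo | 123

Partition flights by dest; compute MIN(price) within each group.
  Edinburgh: ids {1, 4, 8, 10} → MIN(price)=163
  Nairobi: ids {6} → MIN(price)=369
  Porto: ids {2, 7} → MIN(price)=499
  Tokyo: ids {3, 5, 9} → MIN(price)=123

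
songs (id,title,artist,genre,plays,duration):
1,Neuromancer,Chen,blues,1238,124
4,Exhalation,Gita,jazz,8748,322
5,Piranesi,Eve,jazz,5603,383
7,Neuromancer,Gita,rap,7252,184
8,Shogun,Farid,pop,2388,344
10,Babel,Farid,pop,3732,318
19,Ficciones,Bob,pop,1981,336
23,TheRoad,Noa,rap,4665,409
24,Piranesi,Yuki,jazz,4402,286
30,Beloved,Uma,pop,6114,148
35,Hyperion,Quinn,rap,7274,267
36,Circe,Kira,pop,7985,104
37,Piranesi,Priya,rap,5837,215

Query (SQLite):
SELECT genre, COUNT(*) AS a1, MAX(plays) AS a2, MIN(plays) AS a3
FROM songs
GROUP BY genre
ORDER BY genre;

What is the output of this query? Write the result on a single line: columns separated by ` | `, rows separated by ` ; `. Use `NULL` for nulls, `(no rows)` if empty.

blues | 1 | 1238 | 1238 ; jazz | 3 | 8748 | 4402 ; pop | 5 | 7985 | 1981 ; rap | 4 | 7274 | 4665

Group songs by genre.
Per group compute: COUNT(*), MAX(plays), MIN(plays).
  blues: ids {1} → COUNT(*)=1, MAX(plays)=1238, MIN(plays)=1238
  jazz: ids {4, 5, 24} → COUNT(*)=3, MAX(plays)=8748, MIN(plays)=4402
  pop: ids {8, 10, 19, 30, 36} → COUNT(*)=5, MAX(plays)=7985, MIN(plays)=1981
  rap: ids {7, 23, 35, 37} → COUNT(*)=4, MAX(plays)=7274, MIN(plays)=4665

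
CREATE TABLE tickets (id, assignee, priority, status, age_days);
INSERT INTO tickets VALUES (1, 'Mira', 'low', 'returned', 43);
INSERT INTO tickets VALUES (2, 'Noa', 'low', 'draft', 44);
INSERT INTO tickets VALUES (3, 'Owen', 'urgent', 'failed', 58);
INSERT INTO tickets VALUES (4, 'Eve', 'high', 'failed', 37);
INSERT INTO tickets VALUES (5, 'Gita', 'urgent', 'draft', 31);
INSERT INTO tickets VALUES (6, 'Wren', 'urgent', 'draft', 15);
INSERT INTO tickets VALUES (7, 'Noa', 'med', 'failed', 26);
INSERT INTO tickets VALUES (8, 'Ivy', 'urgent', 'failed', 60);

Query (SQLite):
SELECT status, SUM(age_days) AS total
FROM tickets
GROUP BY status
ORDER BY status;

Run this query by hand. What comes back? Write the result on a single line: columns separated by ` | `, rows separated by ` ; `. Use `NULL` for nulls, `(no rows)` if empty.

draft | 90 ; failed | 181 ; returned | 43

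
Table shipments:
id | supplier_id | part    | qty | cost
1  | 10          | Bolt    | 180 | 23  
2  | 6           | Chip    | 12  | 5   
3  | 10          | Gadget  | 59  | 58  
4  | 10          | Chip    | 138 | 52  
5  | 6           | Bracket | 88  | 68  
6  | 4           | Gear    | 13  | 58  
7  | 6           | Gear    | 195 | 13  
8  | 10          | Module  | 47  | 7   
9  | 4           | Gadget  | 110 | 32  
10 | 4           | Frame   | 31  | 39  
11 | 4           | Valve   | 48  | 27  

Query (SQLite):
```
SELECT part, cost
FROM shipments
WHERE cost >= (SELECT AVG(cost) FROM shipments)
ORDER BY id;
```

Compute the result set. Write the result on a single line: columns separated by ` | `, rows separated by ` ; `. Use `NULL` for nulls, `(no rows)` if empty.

Scalar subquery: AVG(cost) over all shipments rows = 34.727273 (≈; comparison uses full precision).
Keep rows where cost >= that value.

Gadget | 58 ; Chip | 52 ; Bracket | 68 ; Gear | 58 ; Frame | 39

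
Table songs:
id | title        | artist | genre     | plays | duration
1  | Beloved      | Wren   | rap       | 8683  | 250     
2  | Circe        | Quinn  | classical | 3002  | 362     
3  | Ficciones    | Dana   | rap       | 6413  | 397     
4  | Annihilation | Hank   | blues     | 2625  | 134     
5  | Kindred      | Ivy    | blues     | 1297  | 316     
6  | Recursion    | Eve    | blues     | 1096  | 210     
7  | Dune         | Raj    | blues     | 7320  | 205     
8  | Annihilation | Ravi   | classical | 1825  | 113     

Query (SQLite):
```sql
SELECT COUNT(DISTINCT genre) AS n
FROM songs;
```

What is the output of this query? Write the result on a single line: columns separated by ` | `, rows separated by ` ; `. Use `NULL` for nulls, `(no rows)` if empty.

3

Count distinct non-NULL genre values.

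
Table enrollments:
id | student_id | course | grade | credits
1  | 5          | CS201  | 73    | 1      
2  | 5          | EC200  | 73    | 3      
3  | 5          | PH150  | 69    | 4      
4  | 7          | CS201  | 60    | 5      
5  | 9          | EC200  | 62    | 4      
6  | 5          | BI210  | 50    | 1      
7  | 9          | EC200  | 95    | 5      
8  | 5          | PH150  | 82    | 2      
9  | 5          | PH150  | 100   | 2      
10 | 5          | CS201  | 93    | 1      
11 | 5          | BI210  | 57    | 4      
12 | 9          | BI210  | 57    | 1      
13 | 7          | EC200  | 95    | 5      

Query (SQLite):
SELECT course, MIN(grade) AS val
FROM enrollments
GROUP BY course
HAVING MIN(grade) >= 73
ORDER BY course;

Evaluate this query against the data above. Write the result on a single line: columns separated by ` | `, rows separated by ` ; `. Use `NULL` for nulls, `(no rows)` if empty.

Partition enrollments by course; compute MIN(grade) within each group.
HAVING: keep groups where MIN(grade) >= 73.
  BI210: ids {6, 11, 12} → MIN(grade)=50
  CS201: ids {1, 4, 10} → MIN(grade)=60
  EC200: ids {2, 5, 7, 13} → MIN(grade)=62
  PH150: ids {3, 8, 9} → MIN(grade)=69

(no rows)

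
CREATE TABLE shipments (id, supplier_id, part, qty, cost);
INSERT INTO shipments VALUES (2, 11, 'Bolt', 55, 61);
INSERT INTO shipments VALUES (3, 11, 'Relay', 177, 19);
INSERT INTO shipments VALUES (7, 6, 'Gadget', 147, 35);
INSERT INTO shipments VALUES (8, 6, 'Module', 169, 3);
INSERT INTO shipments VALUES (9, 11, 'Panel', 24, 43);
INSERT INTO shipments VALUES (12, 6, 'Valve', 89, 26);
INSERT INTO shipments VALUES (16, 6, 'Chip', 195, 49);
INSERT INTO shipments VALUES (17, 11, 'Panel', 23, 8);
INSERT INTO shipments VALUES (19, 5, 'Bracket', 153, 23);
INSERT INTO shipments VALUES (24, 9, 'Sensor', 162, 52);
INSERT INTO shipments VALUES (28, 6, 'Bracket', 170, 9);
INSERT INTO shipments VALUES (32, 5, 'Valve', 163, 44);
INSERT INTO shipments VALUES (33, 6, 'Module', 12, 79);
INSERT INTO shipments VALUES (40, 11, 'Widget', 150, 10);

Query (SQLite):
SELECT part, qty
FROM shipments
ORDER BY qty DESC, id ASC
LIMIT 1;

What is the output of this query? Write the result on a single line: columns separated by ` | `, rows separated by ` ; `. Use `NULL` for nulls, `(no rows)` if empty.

Chip | 195

Sort by qty desc, tiebreak id asc: (195, id=16), (177, id=3), (170, id=28), (169, id=8) …. Take first 1.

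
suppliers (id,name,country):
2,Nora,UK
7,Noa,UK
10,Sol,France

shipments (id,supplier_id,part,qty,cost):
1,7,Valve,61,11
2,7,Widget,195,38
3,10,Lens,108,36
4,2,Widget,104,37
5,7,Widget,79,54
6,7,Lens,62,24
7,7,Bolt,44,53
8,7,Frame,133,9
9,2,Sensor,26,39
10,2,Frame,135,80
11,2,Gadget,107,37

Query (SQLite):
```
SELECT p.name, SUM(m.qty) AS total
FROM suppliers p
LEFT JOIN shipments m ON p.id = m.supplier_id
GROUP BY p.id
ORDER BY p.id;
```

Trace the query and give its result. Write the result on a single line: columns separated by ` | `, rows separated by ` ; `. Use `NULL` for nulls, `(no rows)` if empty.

LEFT JOIN keeps every suppliers row; unmatched ones get NULL for shipments columns.
Group by suppliers.id and compute SUM(m.qty). SUM over an all-NULL group is NULL.
  2: ids {4, 9, 10, 11} → SUM(m.qty)=372
  7: ids {1, 2, 5, 6, 7, 8} → SUM(m.qty)=574
  10: ids {3} → SUM(m.qty)=108

Nora | 372 ; Noa | 574 ; Sol | 108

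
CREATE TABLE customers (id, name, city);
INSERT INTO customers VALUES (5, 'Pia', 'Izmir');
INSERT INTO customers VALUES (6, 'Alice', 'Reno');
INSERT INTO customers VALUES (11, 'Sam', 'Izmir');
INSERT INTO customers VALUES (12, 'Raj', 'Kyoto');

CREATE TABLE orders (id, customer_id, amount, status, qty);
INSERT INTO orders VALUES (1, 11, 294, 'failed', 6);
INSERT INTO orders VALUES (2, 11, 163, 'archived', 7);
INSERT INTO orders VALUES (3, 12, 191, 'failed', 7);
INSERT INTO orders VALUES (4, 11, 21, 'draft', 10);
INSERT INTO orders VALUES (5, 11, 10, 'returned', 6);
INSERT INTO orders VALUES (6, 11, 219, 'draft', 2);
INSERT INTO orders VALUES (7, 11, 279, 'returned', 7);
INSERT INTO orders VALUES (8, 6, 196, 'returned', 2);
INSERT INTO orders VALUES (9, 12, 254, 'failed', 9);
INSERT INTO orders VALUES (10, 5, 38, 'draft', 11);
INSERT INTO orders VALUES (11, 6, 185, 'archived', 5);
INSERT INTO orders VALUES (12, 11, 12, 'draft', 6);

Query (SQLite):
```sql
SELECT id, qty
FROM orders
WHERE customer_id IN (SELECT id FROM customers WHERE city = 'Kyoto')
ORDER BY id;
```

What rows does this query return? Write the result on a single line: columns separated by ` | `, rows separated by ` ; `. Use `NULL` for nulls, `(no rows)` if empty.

3 | 7 ; 9 | 9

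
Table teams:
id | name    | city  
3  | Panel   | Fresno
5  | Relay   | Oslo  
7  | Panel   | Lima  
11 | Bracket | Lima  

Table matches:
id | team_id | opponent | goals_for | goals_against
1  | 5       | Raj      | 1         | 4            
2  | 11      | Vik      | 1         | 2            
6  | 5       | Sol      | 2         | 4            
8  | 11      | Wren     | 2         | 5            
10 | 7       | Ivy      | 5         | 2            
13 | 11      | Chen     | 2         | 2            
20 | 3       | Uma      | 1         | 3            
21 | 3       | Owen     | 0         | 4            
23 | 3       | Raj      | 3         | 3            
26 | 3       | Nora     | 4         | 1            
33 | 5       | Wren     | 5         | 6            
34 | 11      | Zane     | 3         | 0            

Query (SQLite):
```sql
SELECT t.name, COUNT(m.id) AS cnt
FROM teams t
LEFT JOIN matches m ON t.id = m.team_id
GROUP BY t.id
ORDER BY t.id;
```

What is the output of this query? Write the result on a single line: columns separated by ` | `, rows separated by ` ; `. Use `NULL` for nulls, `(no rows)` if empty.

LEFT JOIN keeps every teams row; unmatched ones get NULL for matches columns.
Group by teams.id and compute COUNT(m.id). COUNT(col) of an all-NULL group is 0.
  3: ids {20, 21, 23, 26} → COUNT(m.id)=4
  5: ids {1, 6, 33} → COUNT(m.id)=3
  7: ids {10} → COUNT(m.id)=1
  11: ids {2, 8, 13, 34} → COUNT(m.id)=4

Panel | 4 ; Relay | 3 ; Panel | 1 ; Bracket | 4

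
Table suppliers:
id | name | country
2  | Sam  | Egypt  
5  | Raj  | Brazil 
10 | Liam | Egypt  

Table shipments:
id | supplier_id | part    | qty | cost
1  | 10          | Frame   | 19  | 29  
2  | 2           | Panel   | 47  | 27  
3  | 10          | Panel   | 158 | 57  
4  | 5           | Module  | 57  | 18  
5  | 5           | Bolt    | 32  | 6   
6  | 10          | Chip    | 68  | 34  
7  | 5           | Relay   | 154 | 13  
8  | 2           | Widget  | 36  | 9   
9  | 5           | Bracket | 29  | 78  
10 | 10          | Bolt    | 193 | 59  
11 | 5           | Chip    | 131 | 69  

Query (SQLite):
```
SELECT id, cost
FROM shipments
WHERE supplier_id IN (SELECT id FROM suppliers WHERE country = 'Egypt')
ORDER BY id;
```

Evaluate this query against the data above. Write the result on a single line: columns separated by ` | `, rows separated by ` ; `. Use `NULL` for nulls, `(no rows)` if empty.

1 | 29 ; 2 | 27 ; 3 | 57 ; 6 | 34 ; 8 | 9 ; 10 | 59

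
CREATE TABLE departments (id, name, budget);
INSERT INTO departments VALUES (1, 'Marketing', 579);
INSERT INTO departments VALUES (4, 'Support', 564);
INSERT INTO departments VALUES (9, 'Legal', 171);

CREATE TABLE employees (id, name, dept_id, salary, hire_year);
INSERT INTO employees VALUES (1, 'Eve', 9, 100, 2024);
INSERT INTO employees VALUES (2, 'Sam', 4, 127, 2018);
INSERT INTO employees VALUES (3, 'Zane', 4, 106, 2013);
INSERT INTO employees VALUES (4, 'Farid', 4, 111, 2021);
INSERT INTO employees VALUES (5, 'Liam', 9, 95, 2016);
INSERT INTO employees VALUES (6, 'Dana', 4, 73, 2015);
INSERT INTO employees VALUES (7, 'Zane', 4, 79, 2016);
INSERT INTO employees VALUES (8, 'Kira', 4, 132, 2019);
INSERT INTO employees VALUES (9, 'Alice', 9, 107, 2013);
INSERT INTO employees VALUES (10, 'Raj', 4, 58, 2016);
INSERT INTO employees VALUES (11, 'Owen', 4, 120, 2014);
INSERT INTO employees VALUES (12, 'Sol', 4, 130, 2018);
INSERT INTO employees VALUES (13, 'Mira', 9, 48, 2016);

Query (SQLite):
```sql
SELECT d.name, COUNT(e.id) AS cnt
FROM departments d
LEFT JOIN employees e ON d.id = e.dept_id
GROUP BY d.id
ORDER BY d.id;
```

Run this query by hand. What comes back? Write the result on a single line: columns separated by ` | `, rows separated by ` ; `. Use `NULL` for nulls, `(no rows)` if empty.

Marketing | 0 ; Support | 9 ; Legal | 4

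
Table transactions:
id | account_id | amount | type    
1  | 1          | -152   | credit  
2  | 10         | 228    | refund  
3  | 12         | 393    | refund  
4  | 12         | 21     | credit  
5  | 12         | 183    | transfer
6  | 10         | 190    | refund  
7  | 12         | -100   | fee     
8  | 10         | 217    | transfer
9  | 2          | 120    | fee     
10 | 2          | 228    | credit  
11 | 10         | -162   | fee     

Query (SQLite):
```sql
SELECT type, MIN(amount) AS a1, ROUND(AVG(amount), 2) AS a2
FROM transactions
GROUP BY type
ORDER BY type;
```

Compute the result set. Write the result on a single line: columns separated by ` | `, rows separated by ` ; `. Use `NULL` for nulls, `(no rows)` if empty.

Group transactions by type.
Per group compute: MIN(amount), ROUND(AVG(amount), 2).
  credit: ids {1, 4, 10} → MIN(amount)=-152, ROUND(AVG(amount), 2)=32.33
  fee: ids {7, 9, 11} → MIN(amount)=-162, ROUND(AVG(amount), 2)=-47.33
  refund: ids {2, 3, 6} → MIN(amount)=190, ROUND(AVG(amount), 2)=270.33
  transfer: ids {5, 8} → MIN(amount)=183, ROUND(AVG(amount), 2)=200

credit | -152 | 32.33 ; fee | -162 | -47.33 ; refund | 190 | 270.33 ; transfer | 183 | 200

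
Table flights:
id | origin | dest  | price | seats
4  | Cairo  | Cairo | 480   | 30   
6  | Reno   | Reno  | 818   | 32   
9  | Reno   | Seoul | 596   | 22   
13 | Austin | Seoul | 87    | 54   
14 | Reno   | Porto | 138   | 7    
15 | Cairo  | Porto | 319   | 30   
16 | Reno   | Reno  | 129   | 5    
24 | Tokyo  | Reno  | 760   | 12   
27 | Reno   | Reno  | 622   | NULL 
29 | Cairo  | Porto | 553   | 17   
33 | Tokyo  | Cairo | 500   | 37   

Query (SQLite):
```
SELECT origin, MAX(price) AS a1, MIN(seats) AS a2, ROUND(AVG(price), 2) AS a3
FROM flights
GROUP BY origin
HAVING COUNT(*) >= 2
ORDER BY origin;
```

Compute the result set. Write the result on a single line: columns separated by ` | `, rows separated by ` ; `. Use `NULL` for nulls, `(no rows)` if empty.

Cairo | 553 | 17 | 450.67 ; Reno | 818 | 5 | 460.6 ; Tokyo | 760 | 12 | 630

Group flights by origin.
Per group compute: MAX(price), MIN(seats), ROUND(AVG(price), 2).
HAVING: drop groups with fewer than 2 rows.
  Austin: ids {13} → MAX(price)=87, MIN(seats)=54, ROUND(AVG(price), 2)=87
  Cairo: ids {4, 15, 29} → MAX(price)=553, MIN(seats)=17, ROUND(AVG(price), 2)=450.67
  Reno: ids {6, 9, 14, 16, 27} → MAX(price)=818, MIN(seats)=5, ROUND(AVG(price), 2)=460.6
  Tokyo: ids {24, 33} → MAX(price)=760, MIN(seats)=12, ROUND(AVG(price), 2)=630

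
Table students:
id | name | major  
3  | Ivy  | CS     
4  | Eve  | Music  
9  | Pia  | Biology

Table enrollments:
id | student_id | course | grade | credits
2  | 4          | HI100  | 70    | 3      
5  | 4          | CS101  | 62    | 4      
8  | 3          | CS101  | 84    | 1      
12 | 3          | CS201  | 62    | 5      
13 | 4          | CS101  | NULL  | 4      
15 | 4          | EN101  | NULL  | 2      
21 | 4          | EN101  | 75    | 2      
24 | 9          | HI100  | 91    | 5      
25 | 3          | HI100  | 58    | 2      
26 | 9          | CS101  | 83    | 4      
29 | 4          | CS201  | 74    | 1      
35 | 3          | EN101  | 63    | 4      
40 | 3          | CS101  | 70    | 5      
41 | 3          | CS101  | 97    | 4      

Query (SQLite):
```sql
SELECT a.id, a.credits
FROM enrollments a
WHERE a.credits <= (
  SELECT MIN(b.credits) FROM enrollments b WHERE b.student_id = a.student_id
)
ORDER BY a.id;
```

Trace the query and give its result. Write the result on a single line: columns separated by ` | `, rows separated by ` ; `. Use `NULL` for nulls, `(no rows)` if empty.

For each enrollments row a, compute MIN(credits) over rows sharing a.student_id.
Keep row a if a.credits <= that per-group MIN.
  student_id=3: MIN(credits) = 1
  student_id=4: MIN(credits) = 1
  student_id=9: MIN(credits) = 4

8 | 1 ; 26 | 4 ; 29 | 1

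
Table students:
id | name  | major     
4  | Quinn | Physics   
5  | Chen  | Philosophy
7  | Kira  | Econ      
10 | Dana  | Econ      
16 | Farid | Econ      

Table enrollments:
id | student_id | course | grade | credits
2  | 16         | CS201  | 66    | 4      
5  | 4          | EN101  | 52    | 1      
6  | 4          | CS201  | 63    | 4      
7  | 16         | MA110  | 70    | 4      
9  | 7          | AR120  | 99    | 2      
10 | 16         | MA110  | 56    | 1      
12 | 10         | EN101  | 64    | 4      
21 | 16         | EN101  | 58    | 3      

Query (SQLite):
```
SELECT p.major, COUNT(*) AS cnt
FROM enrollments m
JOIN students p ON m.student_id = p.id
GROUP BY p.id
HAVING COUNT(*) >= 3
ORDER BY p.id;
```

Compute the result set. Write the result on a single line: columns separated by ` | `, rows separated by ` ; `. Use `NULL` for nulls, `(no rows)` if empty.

Econ | 4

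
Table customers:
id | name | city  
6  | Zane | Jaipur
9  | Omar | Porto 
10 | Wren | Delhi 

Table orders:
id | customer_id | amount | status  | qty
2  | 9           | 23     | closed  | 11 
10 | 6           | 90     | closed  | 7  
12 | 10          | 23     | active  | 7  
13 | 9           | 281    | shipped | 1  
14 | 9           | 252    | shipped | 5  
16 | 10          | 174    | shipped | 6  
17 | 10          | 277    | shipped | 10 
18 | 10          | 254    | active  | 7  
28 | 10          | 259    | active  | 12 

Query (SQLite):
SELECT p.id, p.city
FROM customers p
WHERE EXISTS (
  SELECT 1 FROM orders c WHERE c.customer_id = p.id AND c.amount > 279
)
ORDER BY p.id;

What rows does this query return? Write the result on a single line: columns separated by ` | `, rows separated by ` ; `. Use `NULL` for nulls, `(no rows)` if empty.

9 | Porto

For each customers row, check whether any orders with matching customer_id has amount > 279.
Keep rows where that is true.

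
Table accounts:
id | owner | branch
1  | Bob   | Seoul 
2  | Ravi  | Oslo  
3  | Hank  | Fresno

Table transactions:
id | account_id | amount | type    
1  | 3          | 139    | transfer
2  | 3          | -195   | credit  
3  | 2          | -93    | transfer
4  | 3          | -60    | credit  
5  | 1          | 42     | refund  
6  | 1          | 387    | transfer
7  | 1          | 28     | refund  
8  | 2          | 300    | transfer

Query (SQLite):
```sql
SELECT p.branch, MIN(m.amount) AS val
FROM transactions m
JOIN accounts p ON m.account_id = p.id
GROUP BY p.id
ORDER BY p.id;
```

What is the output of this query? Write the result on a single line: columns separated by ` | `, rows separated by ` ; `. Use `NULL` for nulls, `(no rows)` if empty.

Seoul | 28 ; Oslo | -93 ; Fresno | -195

Join each transactions row to its accounts via account_id.
Group joined rows by accounts.id; compute MIN(m.amount) per group.
  1: ids {5, 6, 7} → MIN(m.amount)=28
  2: ids {3, 8} → MIN(m.amount)=-93
  3: ids {1, 2, 4} → MIN(m.amount)=-195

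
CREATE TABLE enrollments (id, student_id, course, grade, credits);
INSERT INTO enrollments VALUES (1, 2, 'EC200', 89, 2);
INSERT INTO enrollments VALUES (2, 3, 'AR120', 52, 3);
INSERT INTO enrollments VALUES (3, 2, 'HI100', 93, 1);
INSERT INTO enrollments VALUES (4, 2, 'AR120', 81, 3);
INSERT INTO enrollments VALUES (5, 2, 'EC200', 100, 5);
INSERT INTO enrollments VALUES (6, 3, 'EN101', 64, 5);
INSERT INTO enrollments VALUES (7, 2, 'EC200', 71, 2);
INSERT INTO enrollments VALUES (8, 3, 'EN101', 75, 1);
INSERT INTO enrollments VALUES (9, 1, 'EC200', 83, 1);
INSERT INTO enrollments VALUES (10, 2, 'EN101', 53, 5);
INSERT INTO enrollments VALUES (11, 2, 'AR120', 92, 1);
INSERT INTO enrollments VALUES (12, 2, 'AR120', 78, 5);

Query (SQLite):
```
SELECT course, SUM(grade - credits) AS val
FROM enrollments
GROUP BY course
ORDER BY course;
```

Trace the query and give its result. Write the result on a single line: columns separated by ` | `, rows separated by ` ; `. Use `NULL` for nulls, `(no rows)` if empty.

For each row compute grade - credits.
Group by course; take SUM of the expression per group.
  AR120: ids {2, 4, 11, 12} → SUM(grade - credits)=291
  EC200: ids {1, 5, 7, 9} → SUM(grade - credits)=333
  EN101: ids {6, 8, 10} → SUM(grade - credits)=181
  HI100: ids {3} → SUM(grade - credits)=92

AR120 | 291 ; EC200 | 333 ; EN101 | 181 ; HI100 | 92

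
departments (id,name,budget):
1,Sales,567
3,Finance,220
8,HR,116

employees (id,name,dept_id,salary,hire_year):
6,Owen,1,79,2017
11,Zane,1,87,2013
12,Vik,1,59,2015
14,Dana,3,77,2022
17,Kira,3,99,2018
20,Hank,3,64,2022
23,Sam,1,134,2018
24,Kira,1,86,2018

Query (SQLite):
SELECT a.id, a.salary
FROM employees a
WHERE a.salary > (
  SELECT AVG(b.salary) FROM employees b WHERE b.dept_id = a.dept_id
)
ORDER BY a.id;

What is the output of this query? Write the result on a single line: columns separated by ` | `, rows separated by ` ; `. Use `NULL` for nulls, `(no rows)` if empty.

17 | 99 ; 23 | 134

For each employees row a, compute AVG(salary) over rows sharing a.dept_id.
Keep row a if a.salary > that per-group AVG.
  dept_id=1: AVG(salary) = 89.0
  dept_id=3: AVG(salary) = 80.0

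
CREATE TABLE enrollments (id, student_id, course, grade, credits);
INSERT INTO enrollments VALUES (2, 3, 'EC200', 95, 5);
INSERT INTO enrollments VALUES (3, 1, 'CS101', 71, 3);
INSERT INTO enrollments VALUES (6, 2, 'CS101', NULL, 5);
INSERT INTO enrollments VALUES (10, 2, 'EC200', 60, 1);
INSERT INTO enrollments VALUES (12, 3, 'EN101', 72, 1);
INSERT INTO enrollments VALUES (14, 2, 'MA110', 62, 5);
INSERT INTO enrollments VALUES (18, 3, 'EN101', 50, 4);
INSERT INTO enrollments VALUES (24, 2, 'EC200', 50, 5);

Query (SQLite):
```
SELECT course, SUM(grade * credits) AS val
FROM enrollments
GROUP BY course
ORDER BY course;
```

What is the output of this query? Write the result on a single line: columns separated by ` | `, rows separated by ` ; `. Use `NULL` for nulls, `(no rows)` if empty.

For each row compute grade * credits.
Group by course; take SUM of the expression per group.
  CS101: ids {3, 6} → SUM(grade * credits)=213
  EC200: ids {2, 10, 24} → SUM(grade * credits)=785
  EN101: ids {12, 18} → SUM(grade * credits)=272
  MA110: ids {14} → SUM(grade * credits)=310

CS101 | 213 ; EC200 | 785 ; EN101 | 272 ; MA110 | 310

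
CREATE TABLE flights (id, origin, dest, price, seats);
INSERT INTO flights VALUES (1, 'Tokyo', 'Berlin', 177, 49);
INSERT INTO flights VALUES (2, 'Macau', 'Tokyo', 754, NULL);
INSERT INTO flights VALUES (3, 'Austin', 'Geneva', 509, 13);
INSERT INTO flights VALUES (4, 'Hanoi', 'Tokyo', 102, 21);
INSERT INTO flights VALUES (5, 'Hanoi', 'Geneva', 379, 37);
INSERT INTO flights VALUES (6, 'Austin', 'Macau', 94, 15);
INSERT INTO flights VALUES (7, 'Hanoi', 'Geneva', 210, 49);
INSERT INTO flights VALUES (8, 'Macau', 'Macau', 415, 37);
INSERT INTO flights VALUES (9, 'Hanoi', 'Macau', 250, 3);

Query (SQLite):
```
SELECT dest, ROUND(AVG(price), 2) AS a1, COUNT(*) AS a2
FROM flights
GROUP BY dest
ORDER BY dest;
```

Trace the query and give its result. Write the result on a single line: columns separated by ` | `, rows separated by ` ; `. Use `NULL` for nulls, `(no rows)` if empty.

Group flights by dest.
Per group compute: ROUND(AVG(price), 2), COUNT(*).
  Berlin: ids {1} → ROUND(AVG(price), 2)=177, COUNT(*)=1
  Geneva: ids {3, 5, 7} → ROUND(AVG(price), 2)=366, COUNT(*)=3
  Macau: ids {6, 8, 9} → ROUND(AVG(price), 2)=253, COUNT(*)=3
  Tokyo: ids {2, 4} → ROUND(AVG(price), 2)=428, COUNT(*)=2

Berlin | 177 | 1 ; Geneva | 366 | 3 ; Macau | 253 | 3 ; Tokyo | 428 | 2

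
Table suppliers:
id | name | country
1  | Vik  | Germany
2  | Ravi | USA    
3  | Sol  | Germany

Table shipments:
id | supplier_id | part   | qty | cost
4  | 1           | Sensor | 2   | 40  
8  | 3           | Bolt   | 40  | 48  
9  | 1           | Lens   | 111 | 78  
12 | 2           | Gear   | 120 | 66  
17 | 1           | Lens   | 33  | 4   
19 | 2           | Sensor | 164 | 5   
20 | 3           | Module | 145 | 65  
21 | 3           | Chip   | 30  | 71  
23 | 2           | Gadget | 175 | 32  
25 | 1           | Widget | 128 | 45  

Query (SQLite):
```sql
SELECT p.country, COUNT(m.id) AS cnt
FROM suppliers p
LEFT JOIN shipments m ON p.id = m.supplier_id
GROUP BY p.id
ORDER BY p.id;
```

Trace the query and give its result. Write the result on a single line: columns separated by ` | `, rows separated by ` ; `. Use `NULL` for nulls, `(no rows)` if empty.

LEFT JOIN keeps every suppliers row; unmatched ones get NULL for shipments columns.
Group by suppliers.id and compute COUNT(m.id). COUNT(col) of an all-NULL group is 0.
  1: ids {4, 9, 17, 25} → COUNT(m.id)=4
  2: ids {12, 19, 23} → COUNT(m.id)=3
  3: ids {8, 20, 21} → COUNT(m.id)=3

Germany | 4 ; USA | 3 ; Germany | 3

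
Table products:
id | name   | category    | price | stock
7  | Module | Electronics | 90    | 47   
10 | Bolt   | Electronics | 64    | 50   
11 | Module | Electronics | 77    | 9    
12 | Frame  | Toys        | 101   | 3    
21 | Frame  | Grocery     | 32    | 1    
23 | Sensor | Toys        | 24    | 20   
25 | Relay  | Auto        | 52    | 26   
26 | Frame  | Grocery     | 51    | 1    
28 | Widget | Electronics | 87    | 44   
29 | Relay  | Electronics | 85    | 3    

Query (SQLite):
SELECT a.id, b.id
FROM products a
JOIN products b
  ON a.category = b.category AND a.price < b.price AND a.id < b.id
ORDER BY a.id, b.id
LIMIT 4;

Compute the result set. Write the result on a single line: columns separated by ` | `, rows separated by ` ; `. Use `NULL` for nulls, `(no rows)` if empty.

10 | 11 ; 10 | 28 ; 10 | 29 ; 11 | 28

Pairs (a,b) with same category, a.price < b.price, a.id < b.id.
category groups: Auto:{25} Electronics:{7,10,11,28,29} Grocery:{21,26} Toys:{12,23}
Ordered by (a.id, b.id); first 4.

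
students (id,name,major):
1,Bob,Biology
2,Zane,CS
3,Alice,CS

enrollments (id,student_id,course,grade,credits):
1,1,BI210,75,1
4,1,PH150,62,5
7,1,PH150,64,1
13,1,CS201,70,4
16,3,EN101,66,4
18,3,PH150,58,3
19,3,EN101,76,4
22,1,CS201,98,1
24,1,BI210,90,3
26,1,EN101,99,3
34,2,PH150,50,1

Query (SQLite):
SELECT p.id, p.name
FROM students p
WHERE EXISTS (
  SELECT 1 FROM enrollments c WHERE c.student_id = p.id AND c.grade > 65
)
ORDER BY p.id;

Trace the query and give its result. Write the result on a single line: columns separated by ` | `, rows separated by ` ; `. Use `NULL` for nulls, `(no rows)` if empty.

For each students row, check whether any enrollments with matching student_id has grade > 65.
Keep rows where that is true.

1 | Bob ; 3 | Alice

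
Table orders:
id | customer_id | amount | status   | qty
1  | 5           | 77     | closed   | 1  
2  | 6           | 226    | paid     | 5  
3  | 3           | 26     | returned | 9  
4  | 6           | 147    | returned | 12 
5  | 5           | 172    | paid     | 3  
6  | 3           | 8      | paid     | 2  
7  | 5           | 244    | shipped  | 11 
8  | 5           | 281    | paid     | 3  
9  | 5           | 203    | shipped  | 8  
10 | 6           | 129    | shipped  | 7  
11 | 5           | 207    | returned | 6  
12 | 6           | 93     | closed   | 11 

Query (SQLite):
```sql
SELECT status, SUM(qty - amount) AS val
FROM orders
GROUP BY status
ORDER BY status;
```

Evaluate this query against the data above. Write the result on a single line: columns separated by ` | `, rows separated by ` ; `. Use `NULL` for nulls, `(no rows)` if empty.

closed | -158 ; paid | -674 ; returned | -353 ; shipped | -550

For each row compute qty - amount.
Group by status; take SUM of the expression per group.
  closed: ids {1, 12} → SUM(qty - amount)=-158
  paid: ids {2, 5, 6, 8} → SUM(qty - amount)=-674
  returned: ids {3, 4, 11} → SUM(qty - amount)=-353
  shipped: ids {7, 9, 10} → SUM(qty - amount)=-550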